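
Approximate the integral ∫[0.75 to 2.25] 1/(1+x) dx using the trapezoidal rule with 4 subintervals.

f(x) = 1/(1+x)
a = 0.75, b = 2.25, n = 4
h = (b - a)/n = 0.375000

Trapezoidal rule: (h/2)[f(x₀) + 2f(x₁) + 2f(x₂) + ... + f(xₙ)]

x_0 = 0.7500, f(x_0) = 0.571429, coefficient = 1
x_1 = 1.1250, f(x_1) = 0.470588, coefficient = 2
x_2 = 1.5000, f(x_2) = 0.400000, coefficient = 2
x_3 = 1.8750, f(x_3) = 0.347826, coefficient = 2
x_4 = 2.2500, f(x_4) = 0.307692, coefficient = 1

I ≈ (0.375000/2) × 3.315950 = 0.621741
Exact value: 0.619039
Error: 0.002701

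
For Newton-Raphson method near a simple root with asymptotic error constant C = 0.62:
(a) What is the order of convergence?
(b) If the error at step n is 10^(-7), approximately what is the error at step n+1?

(a) Newton-Raphson has quadratic (order 2) convergence near simple roots.
    This means |e_{n+1}| ≈ C|e_n|².

(b) With |e_n| = 10^(-7) and C = 0.62:
    |e_{n+1}| ≈ 0.62 × (10^(-7))² = 0.62 × 10^(-14)

(a) 2 (quadratic); (b) |e_{n+1}| ≈ 6.200e-15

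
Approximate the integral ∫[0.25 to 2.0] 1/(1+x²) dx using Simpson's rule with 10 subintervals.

f(x) = 1/(1+x²)
a = 0.25, b = 2.0, n = 10
h = (b - a)/n = 0.175000

Simpson's rule: (h/3)[f(x₀) + 4f(x₁) + 2f(x₂) + ... + f(xₙ)]

x_0 = 0.2500, f(x_0) = 0.941176, coefficient = 1
x_1 = 0.4250, f(x_1) = 0.847009, coefficient = 4
x_2 = 0.6000, f(x_2) = 0.735294, coefficient = 2
x_3 = 0.7750, f(x_3) = 0.624756, coefficient = 4
x_4 = 0.9500, f(x_4) = 0.525624, coefficient = 2
x_5 = 1.1250, f(x_5) = 0.441379, coefficient = 4
x_6 = 1.3000, f(x_6) = 0.371747, coefficient = 2
x_7 = 1.4750, f(x_7) = 0.314899, coefficient = 4
x_8 = 1.6500, f(x_8) = 0.268637, coefficient = 2
x_9 = 1.8250, f(x_9) = 0.230914, coefficient = 4
x_10 = 2.0000, f(x_10) = 0.200000, coefficient = 1

I ≈ (0.175000/3) × 14.779607 = 0.862144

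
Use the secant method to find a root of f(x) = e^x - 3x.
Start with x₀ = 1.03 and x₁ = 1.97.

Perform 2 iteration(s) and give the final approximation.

f(x) = e^x - 3x
x₀ = 1.03, x₁ = 1.97

Secant formula: x_{n+1} = x_n - f(x_n)(x_n - x_{n-1})/(f(x_n) - f(x_{n-1}))

Iteration 1:
  f(1.030000) = -0.288934
  f(1.970000) = 1.260676
  x_2 = 1.970000 - 1.260676×(1.970000 - 1.030000)/(1.260676 - (-0.288934))
       = 1.205269
Iteration 2:
  f(1.970000) = 1.260676
  f(1.205269) = -0.278150
  x_3 = 1.205269 - (-0.278150)×(1.205269 - 1.970000)/(-0.278150 - 1.260676)
       = 1.343497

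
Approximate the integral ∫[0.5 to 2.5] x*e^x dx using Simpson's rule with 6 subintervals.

f(x) = x*e^x
a = 0.5, b = 2.5, n = 6
h = (b - a)/n = 0.333333

Simpson's rule: (h/3)[f(x₀) + 4f(x₁) + 2f(x₂) + ... + f(xₙ)]

x_0 = 0.5000, f(x_0) = 0.824361, coefficient = 1
x_1 = 0.8333, f(x_1) = 1.917480, coefficient = 4
x_2 = 1.1667, f(x_2) = 3.746482, coefficient = 2
x_3 = 1.5000, f(x_3) = 6.722534, coefficient = 4
x_4 = 1.8333, f(x_4) = 11.466952, coefficient = 2
x_5 = 2.1667, f(x_5) = 18.913133, coefficient = 4
x_6 = 2.5000, f(x_6) = 30.456235, coefficient = 1

I ≈ (0.333333/3) × 171.920050 = 19.102228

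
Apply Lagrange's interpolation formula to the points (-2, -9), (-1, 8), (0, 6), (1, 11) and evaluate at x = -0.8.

Lagrange interpolation formula:
P(x) = Σ yᵢ × Lᵢ(x)
where Lᵢ(x) = Π_{j≠i} (x - xⱼ)/(xᵢ - xⱼ)

L_0(-0.8) = (-0.8 - (-1))/(-2 - (-1)) × (-0.8 - 0)/(-2 - 0) × (-0.8 - 1)/(-2 - 1) = -0.048000
L_1(-0.8) = (-0.8 - (-2))/(-1 - (-2)) × (-0.8 - 0)/(-1 - 0) × (-0.8 - 1)/(-1 - 1) = 0.864000
L_2(-0.8) = (-0.8 - (-2))/(0 - (-2)) × (-0.8 - (-1))/(0 - (-1)) × (-0.8 - 1)/(0 - 1) = 0.216000
L_3(-0.8) = (-0.8 - (-2))/(1 - (-2)) × (-0.8 - (-1))/(1 - (-1)) × (-0.8 - 0)/(1 - 0) = -0.032000

P(-0.8) = (-9)×L_0(-0.8) + 8×L_1(-0.8) + 6×L_2(-0.8) + 11×L_3(-0.8)
P(-0.8) = 8.288000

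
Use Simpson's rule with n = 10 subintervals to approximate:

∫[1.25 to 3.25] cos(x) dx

f(x) = cos(x)
a = 1.25, b = 3.25, n = 10
h = (b - a)/n = 0.200000

Simpson's rule: (h/3)[f(x₀) + 4f(x₁) + 2f(x₂) + ... + f(xₙ)]

x_0 = 1.2500, f(x_0) = 0.315322, coefficient = 1
x_1 = 1.4500, f(x_1) = 0.120503, coefficient = 4
x_2 = 1.6500, f(x_2) = -0.079121, coefficient = 2
x_3 = 1.8500, f(x_3) = -0.275590, coefficient = 4
x_4 = 2.0500, f(x_4) = -0.461073, coefficient = 2
x_5 = 2.2500, f(x_5) = -0.628174, coefficient = 4
x_6 = 2.4500, f(x_6) = -0.770231, coefficient = 2
x_7 = 2.6500, f(x_7) = -0.881582, coefficient = 4
x_8 = 2.8500, f(x_8) = -0.957787, coefficient = 2
x_9 = 3.0500, f(x_9) = -0.995808, coefficient = 4
x_10 = 3.2500, f(x_10) = -0.994130, coefficient = 1

I ≈ (0.200000/3) × -15.857838 = -1.057189
Exact value: -1.057180
Error: 0.000009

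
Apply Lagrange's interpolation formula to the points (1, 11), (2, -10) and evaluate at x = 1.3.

Lagrange interpolation formula:
P(x) = Σ yᵢ × Lᵢ(x)
where Lᵢ(x) = Π_{j≠i} (x - xⱼ)/(xᵢ - xⱼ)

L_0(1.3) = (1.3 - 2)/(1 - 2) = 0.700000
L_1(1.3) = (1.3 - 1)/(2 - 1) = 0.300000

P(1.3) = 11×L_0(1.3) + (-10)×L_1(1.3)
P(1.3) = 4.700000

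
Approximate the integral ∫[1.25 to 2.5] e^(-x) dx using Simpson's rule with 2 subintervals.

f(x) = e^(-x)
a = 1.25, b = 2.5, n = 2
h = (b - a)/n = 0.625000

Simpson's rule: (h/3)[f(x₀) + 4f(x₁) + 2f(x₂) + ... + f(xₙ)]

x_0 = 1.2500, f(x_0) = 0.286505, coefficient = 1
x_1 = 1.8750, f(x_1) = 0.153355, coefficient = 4
x_2 = 2.5000, f(x_2) = 0.082085, coefficient = 1

I ≈ (0.625000/3) × 0.982010 = 0.204585
Exact value: 0.204420
Error: 0.000166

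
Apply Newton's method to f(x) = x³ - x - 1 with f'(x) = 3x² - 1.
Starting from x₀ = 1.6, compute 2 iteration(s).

f(x) = x³ - x - 1
f'(x) = 3x² - 1
x₀ = 1.6

Newton-Raphson formula: x_{n+1} = x_n - f(x_n)/f'(x_n)

Iteration 1:
  f(1.600000) = 1.496000
  f'(1.600000) = 6.680000
  x_1 = 1.600000 - 1.496000/6.680000 = 1.376048
Iteration 2:
  f(1.376048) = 0.229510
  f'(1.376048) = 4.680524
  x_2 = 1.376048 - 0.229510/4.680524 = 1.327013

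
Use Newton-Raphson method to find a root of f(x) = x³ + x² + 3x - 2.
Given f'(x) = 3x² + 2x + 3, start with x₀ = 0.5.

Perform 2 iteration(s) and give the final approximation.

f(x) = x³ + x² + 3x - 2
f'(x) = 3x² + 2x + 3
x₀ = 0.5

Newton-Raphson formula: x_{n+1} = x_n - f(x_n)/f'(x_n)

Iteration 1:
  f(0.500000) = -0.125000
  f'(0.500000) = 4.750000
  x_1 = 0.500000 - (-0.125000)/4.750000 = 0.526316
Iteration 2:
  f(0.526316) = 0.001750
  f'(0.526316) = 4.883657
  x_2 = 0.526316 - 0.001750/4.883657 = 0.525958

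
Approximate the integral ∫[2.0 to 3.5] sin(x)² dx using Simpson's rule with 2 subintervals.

f(x) = sin(x)²
a = 2.0, b = 3.5, n = 2
h = (b - a)/n = 0.750000

Simpson's rule: (h/3)[f(x₀) + 4f(x₁) + 2f(x₂) + ... + f(xₙ)]

x_0 = 2.0000, f(x_0) = 0.826822, coefficient = 1
x_1 = 2.7500, f(x_1) = 0.145665, coefficient = 4
x_2 = 3.5000, f(x_2) = 0.123049, coefficient = 1

I ≈ (0.750000/3) × 1.532531 = 0.383133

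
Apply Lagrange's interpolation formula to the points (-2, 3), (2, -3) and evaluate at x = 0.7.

Lagrange interpolation formula:
P(x) = Σ yᵢ × Lᵢ(x)
where Lᵢ(x) = Π_{j≠i} (x - xⱼ)/(xᵢ - xⱼ)

L_0(0.7) = (0.7 - 2)/(-2 - 2) = 0.325000
L_1(0.7) = (0.7 - (-2))/(2 - (-2)) = 0.675000

P(0.7) = 3×L_0(0.7) + (-3)×L_1(0.7)
P(0.7) = -1.050000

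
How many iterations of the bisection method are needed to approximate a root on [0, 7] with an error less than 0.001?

We need (b-a)/2^n ≤ 0.001
(7 - 0)/2^n ≤ 0.001
7/2^n ≤ 0.001
2^n ≥ 7000
n ≥ log₂(7000) = 12.77
n ≥ 13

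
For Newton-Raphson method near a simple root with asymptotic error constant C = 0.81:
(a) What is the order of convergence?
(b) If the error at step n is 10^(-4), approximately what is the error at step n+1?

(a) Newton-Raphson has quadratic (order 2) convergence near simple roots.
    This means |e_{n+1}| ≈ C|e_n|².

(b) With |e_n| = 10^(-4) and C = 0.81:
    |e_{n+1}| ≈ 0.81 × (10^(-4))² = 0.81 × 10^(-8)

(a) 2 (quadratic); (b) |e_{n+1}| ≈ 8.100e-09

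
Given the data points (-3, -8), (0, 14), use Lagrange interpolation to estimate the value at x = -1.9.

Lagrange interpolation formula:
P(x) = Σ yᵢ × Lᵢ(x)
where Lᵢ(x) = Π_{j≠i} (x - xⱼ)/(xᵢ - xⱼ)

L_0(-1.9) = (-1.9 - 0)/(-3 - 0) = 0.633333
L_1(-1.9) = (-1.9 - (-3))/(0 - (-3)) = 0.366667

P(-1.9) = (-8)×L_0(-1.9) + 14×L_1(-1.9)
P(-1.9) = 0.066667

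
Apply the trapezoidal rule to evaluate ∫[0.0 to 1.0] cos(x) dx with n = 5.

f(x) = cos(x)
a = 0.0, b = 1.0, n = 5
h = (b - a)/n = 0.200000

Trapezoidal rule: (h/2)[f(x₀) + 2f(x₁) + 2f(x₂) + ... + f(xₙ)]

x_0 = 0.0000, f(x_0) = 1.000000, coefficient = 1
x_1 = 0.2000, f(x_1) = 0.980067, coefficient = 2
x_2 = 0.4000, f(x_2) = 0.921061, coefficient = 2
x_3 = 0.6000, f(x_3) = 0.825336, coefficient = 2
x_4 = 0.8000, f(x_4) = 0.696707, coefficient = 2
x_5 = 1.0000, f(x_5) = 0.540302, coefficient = 1

I ≈ (0.200000/2) × 8.386642 = 0.838664
Exact value: 0.841471
Error: 0.002807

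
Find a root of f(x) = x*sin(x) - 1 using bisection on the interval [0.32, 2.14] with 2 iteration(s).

f(x) = x*sin(x) - 1
Initial interval: [0.32, 2.14]

Iteration 1:
  c_1 = (0.320000 + 2.140000)/2 = 1.230000
  f(c_1) = f(1.230000) = 0.159261
  f(a) × f(c) < 0, new interval: [0.320000, 1.230000]
Iteration 2:
  c_2 = (0.320000 + 1.230000)/2 = 0.775000
  f(c_2) = f(0.775000) = -0.457720
  f(a) × f(c) ≥ 0, new interval: [0.775000, 1.230000]

After 2 iteration(s), the approximation is c_2 = 0.775000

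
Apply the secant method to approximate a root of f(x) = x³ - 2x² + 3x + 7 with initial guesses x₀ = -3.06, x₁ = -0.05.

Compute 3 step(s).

f(x) = x³ - 2x² + 3x + 7
x₀ = -3.06, x₁ = -0.05

Secant formula: x_{n+1} = x_n - f(x_n)(x_n - x_{n-1})/(f(x_n) - f(x_{n-1}))

Iteration 1:
  f(-3.060000) = -49.559816
  f(-0.050000) = 6.844875
  x_2 = -0.050000 - 6.844875×(-0.050000 - (-3.060000))/(6.844875 - (-49.559816))
       = -0.415272
Iteration 2:
  f(-0.050000) = 6.844875
  f(-0.415272) = 5.337667
  x_3 = -0.415272 - 5.337667×(-0.415272 - (-0.050000))/(5.337667 - 6.844875)
       = -1.708857
Iteration 3:
  f(-0.415272) = 5.337667
  f(-1.708857) = -8.957149
  x_4 = -1.708857 - (-8.957149)×(-1.708857 - (-0.415272))/(-8.957149 - 5.337667)
       = -0.898295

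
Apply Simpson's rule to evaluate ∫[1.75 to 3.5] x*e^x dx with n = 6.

f(x) = x*e^x
a = 1.75, b = 3.5, n = 6
h = (b - a)/n = 0.291667

Simpson's rule: (h/3)[f(x₀) + 4f(x₁) + 2f(x₂) + ... + f(xₙ)]

x_0 = 1.7500, f(x_0) = 10.070555, coefficient = 1
x_1 = 2.0417, f(x_1) = 15.727852, coefficient = 4
x_2 = 2.3333, f(x_2) = 24.061937, coefficient = 2
x_3 = 2.6250, f(x_3) = 36.237007, coefficient = 4
x_4 = 2.9167, f(x_4) = 53.898793, coefficient = 2
x_5 = 3.2083, f(x_5) = 79.367179, coefficient = 4
x_6 = 3.5000, f(x_6) = 115.904082, coefficient = 1

I ≈ (0.291667/3) × 807.224248 = 78.480135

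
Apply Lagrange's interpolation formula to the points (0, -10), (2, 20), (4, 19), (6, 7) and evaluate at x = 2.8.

Lagrange interpolation formula:
P(x) = Σ yᵢ × Lᵢ(x)
where Lᵢ(x) = Π_{j≠i} (x - xⱼ)/(xᵢ - xⱼ)

L_0(2.8) = (2.8 - 2)/(0 - 2) × (2.8 - 4)/(0 - 4) × (2.8 - 6)/(0 - 6) = -0.064000
L_1(2.8) = (2.8 - 0)/(2 - 0) × (2.8 - 4)/(2 - 4) × (2.8 - 6)/(2 - 6) = 0.672000
L_2(2.8) = (2.8 - 0)/(4 - 0) × (2.8 - 2)/(4 - 2) × (2.8 - 6)/(4 - 6) = 0.448000
L_3(2.8) = (2.8 - 0)/(6 - 0) × (2.8 - 2)/(6 - 2) × (2.8 - 4)/(6 - 4) = -0.056000

P(2.8) = (-10)×L_0(2.8) + 20×L_1(2.8) + 19×L_2(2.8) + 7×L_3(2.8)
P(2.8) = 22.200000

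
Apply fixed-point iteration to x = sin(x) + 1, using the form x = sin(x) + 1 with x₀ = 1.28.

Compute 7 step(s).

Equation: x = sin(x) + 1
Fixed-point form: x = sin(x) + 1
x₀ = 1.28

x_1 = g(1.280000) = 1.958016
x_2 = g(1.958016) = 1.925963
x_3 = g(1.925963) = 1.937589
x_4 = g(1.937589) = 1.933482
x_5 = g(1.933482) = 1.934947
x_6 = g(1.934947) = 1.934427
x_7 = g(1.934427) = 1.934612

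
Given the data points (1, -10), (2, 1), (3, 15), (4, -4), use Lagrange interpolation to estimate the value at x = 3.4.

Lagrange interpolation formula:
P(x) = Σ yᵢ × Lᵢ(x)
where Lᵢ(x) = Π_{j≠i} (x - xⱼ)/(xᵢ - xⱼ)

L_0(3.4) = (3.4 - 2)/(1 - 2) × (3.4 - 3)/(1 - 3) × (3.4 - 4)/(1 - 4) = 0.056000
L_1(3.4) = (3.4 - 1)/(2 - 1) × (3.4 - 3)/(2 - 3) × (3.4 - 4)/(2 - 4) = -0.288000
L_2(3.4) = (3.4 - 1)/(3 - 1) × (3.4 - 2)/(3 - 2) × (3.4 - 4)/(3 - 4) = 1.008000
L_3(3.4) = (3.4 - 1)/(4 - 1) × (3.4 - 2)/(4 - 2) × (3.4 - 3)/(4 - 3) = 0.224000

P(3.4) = (-10)×L_0(3.4) + 1×L_1(3.4) + 15×L_2(3.4) + (-4)×L_3(3.4)
P(3.4) = 13.376000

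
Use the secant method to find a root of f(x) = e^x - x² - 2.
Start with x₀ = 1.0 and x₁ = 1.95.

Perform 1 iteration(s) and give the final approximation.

f(x) = e^x - x² - 2
x₀ = 1.0, x₁ = 1.95

Secant formula: x_{n+1} = x_n - f(x_n)(x_n - x_{n-1})/(f(x_n) - f(x_{n-1}))

Iteration 1:
  f(1.000000) = -0.281718
  f(1.950000) = 1.226188
  x_2 = 1.950000 - 1.226188×(1.950000 - 1.000000)/(1.226188 - (-0.281718))
       = 1.177486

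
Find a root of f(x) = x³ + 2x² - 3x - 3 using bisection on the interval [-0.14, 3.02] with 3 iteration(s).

f(x) = x³ + 2x² - 3x - 3
Initial interval: [-0.14, 3.02]

Iteration 1:
  c_1 = (-0.140000 + 3.020000)/2 = 1.440000
  f(c_1) = f(1.440000) = -0.186816
  f(a) × f(c) ≥ 0, new interval: [1.440000, 3.020000]
Iteration 2:
  c_2 = (1.440000 + 3.020000)/2 = 2.230000
  f(c_2) = f(2.230000) = 11.345367
  f(a) × f(c) < 0, new interval: [1.440000, 2.230000]
Iteration 3:
  c_3 = (1.440000 + 2.230000)/2 = 1.835000
  f(c_3) = f(1.835000) = 4.408308
  f(a) × f(c) < 0, new interval: [1.440000, 1.835000]

After 3 iteration(s), the approximation is c_3 = 1.835000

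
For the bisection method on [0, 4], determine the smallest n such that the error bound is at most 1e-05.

We need (b-a)/2^n ≤ 1e-05
(4 - 0)/2^n ≤ 1e-05
4/2^n ≤ 1e-05
2^n ≥ 400000
n ≥ log₂(400000) = 18.61
n ≥ 19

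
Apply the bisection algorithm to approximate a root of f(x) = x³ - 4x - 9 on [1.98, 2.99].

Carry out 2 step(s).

f(x) = x³ - 4x - 9
Initial interval: [1.98, 2.99]

Iteration 1:
  c_1 = (1.980000 + 2.990000)/2 = 2.485000
  f(c_1) = f(2.485000) = -3.594566
  f(a) × f(c) ≥ 0, new interval: [2.485000, 2.990000]
Iteration 2:
  c_2 = (2.485000 + 2.990000)/2 = 2.737500
  f(c_2) = f(2.737500) = 0.564568
  f(a) × f(c) < 0, new interval: [2.485000, 2.737500]

After 2 iteration(s), the approximation is c_2 = 2.737500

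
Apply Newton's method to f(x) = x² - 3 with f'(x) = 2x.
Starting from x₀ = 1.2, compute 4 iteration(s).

f(x) = x² - 3
f'(x) = 2x
x₀ = 1.2

Newton-Raphson formula: x_{n+1} = x_n - f(x_n)/f'(x_n)

Iteration 1:
  f(1.200000) = -1.560000
  f'(1.200000) = 2.400000
  x_1 = 1.200000 - (-1.560000)/2.400000 = 1.850000
Iteration 2:
  f(1.850000) = 0.422500
  f'(1.850000) = 3.700000
  x_2 = 1.850000 - 0.422500/3.700000 = 1.735811
Iteration 3:
  f(1.735811) = 0.013039
  f'(1.735811) = 3.471622
  x_3 = 1.735811 - 0.013039/3.471622 = 1.732055
Iteration 4:
  f(1.732055) = 0.000014
  f'(1.732055) = 3.464110
  x_4 = 1.732055 - 0.000014/3.464110 = 1.732051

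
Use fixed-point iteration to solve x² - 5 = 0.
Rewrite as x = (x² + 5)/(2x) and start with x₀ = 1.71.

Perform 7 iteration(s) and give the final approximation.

Equation: x² - 5 = 0
Fixed-point form: x = (x² + 5)/(2x)
x₀ = 1.71

x_1 = g(1.710000) = 2.316988
x_2 = g(2.316988) = 2.237481
x_3 = g(2.237481) = 2.236068
x_4 = g(2.236068) = 2.236068
x_5 = g(2.236068) = 2.236068
x_6 = g(2.236068) = 2.236068
x_7 = g(2.236068) = 2.236068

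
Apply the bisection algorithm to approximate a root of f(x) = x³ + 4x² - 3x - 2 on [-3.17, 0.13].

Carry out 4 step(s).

f(x) = x³ + 4x² - 3x - 2
Initial interval: [-3.17, 0.13]

Iteration 1:
  c_1 = (-3.170000 + 0.130000)/2 = -1.520000
  f(c_1) = f(-1.520000) = 8.289792
  f(a) × f(c) ≥ 0, new interval: [-1.520000, 0.130000]
Iteration 2:
  c_2 = (-1.520000 + 0.130000)/2 = -0.695000
  f(c_2) = f(-0.695000) = 1.681398
  f(a) × f(c) ≥ 0, new interval: [-0.695000, 0.130000]
Iteration 3:
  c_3 = (-0.695000 + 0.130000)/2 = -0.282500
  f(c_3) = f(-0.282500) = -0.855820
  f(a) × f(c) < 0, new interval: [-0.695000, -0.282500]
Iteration 4:
  c_4 = (-0.695000 + (-0.282500))/2 = -0.488750
  f(c_4) = f(-0.488750) = 0.305005
  f(a) × f(c) ≥ 0, new interval: [-0.488750, -0.282500]

After 4 iteration(s), the approximation is c_4 = -0.488750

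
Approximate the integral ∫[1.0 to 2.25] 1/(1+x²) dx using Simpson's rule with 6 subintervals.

f(x) = 1/(1+x²)
a = 1.0, b = 2.25, n = 6
h = (b - a)/n = 0.208333

Simpson's rule: (h/3)[f(x₀) + 4f(x₁) + 2f(x₂) + ... + f(xₙ)]

x_0 = 1.0000, f(x_0) = 0.500000, coefficient = 1
x_1 = 1.2083, f(x_1) = 0.406493, coefficient = 4
x_2 = 1.4167, f(x_2) = 0.332564, coefficient = 2
x_3 = 1.6250, f(x_3) = 0.274678, coefficient = 4
x_4 = 1.8333, f(x_4) = 0.229299, coefficient = 2
x_5 = 2.0417, f(x_5) = 0.193483, coefficient = 4
x_6 = 2.2500, f(x_6) = 0.164948, coefficient = 1

I ≈ (0.208333/3) × 5.287290 = 0.367173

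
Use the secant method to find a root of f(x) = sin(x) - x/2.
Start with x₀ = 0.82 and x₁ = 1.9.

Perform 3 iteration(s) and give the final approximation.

f(x) = sin(x) - x/2
x₀ = 0.82, x₁ = 1.9

Secant formula: x_{n+1} = x_n - f(x_n)(x_n - x_{n-1})/(f(x_n) - f(x_{n-1}))

Iteration 1:
  f(0.820000) = 0.321146
  f(1.900000) = -0.003700
  x_2 = 1.900000 - (-0.003700)×(1.900000 - 0.820000)/(-0.003700 - 0.321146)
       = 1.887699
Iteration 2:
  f(1.900000) = -0.003700
  f(1.887699) = 0.006356
  x_3 = 1.887699 - 0.006356×(1.887699 - 1.900000)/(0.006356 - (-0.003700))
       = 1.895474
Iteration 3:
  f(1.887699) = 0.006356
  f(1.895474) = 0.000017
  x_4 = 1.895474 - 0.000017×(1.895474 - 1.887699)/(0.000017 - 0.006356)
       = 1.895494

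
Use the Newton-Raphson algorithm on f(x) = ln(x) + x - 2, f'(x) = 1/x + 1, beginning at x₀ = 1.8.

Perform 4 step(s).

f(x) = ln(x) + x - 2
f'(x) = 1/x + 1
x₀ = 1.8

Newton-Raphson formula: x_{n+1} = x_n - f(x_n)/f'(x_n)

Iteration 1:
  f(1.800000) = 0.387787
  f'(1.800000) = 1.555556
  x_1 = 1.800000 - 0.387787/1.555556 = 1.550709
Iteration 2:
  f(1.550709) = -0.010579
  f'(1.550709) = 1.644866
  x_2 = 1.550709 - (-0.010579)/1.644866 = 1.557140
Iteration 3:
  f(1.557140) = -0.000009
  f'(1.557140) = 1.642203
  x_3 = 1.557140 - (-0.000009)/1.642203 = 1.557146
Iteration 4:
  f(1.557146) = 0.000000
  f'(1.557146) = 1.642201
  x_4 = 1.557146 - 0.000000/1.642201 = 1.557146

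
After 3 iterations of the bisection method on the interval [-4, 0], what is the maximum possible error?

Bisection error bound: |error| ≤ (b-a)/2^n
|error| ≤ (0 - (-4))/2^3 = 4/2^3
|error| ≤ 0.5000000000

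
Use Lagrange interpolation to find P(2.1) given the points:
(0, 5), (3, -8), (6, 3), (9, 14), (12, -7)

Lagrange interpolation formula:
P(x) = Σ yᵢ × Lᵢ(x)
where Lᵢ(x) = Π_{j≠i} (x - xⱼ)/(xᵢ - xⱼ)

L_0(2.1) = (2.1 - 3)/(0 - 3) × (2.1 - 6)/(0 - 6) × (2.1 - 9)/(0 - 9) × (2.1 - 12)/(0 - 12) = 0.123338
L_1(2.1) = (2.1 - 0)/(3 - 0) × (2.1 - 6)/(3 - 6) × (2.1 - 9)/(3 - 9) × (2.1 - 12)/(3 - 12) = 1.151150
L_2(2.1) = (2.1 - 0)/(6 - 0) × (2.1 - 3)/(6 - 3) × (2.1 - 9)/(6 - 9) × (2.1 - 12)/(6 - 12) = -0.398475
L_3(2.1) = (2.1 - 0)/(9 - 0) × (2.1 - 3)/(9 - 3) × (2.1 - 6)/(9 - 6) × (2.1 - 12)/(9 - 12) = 0.150150
L_4(2.1) = (2.1 - 0)/(12 - 0) × (2.1 - 3)/(12 - 3) × (2.1 - 6)/(12 - 6) × (2.1 - 9)/(12 - 9) = -0.026163

P(2.1) = 5×L_0(2.1) + (-8)×L_1(2.1) + 3×L_2(2.1) + 14×L_3(2.1) + (-7)×L_4(2.1)
P(2.1) = -7.502700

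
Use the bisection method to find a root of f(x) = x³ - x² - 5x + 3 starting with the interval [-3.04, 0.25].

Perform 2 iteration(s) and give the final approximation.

f(x) = x³ - x² - 5x + 3
Initial interval: [-3.04, 0.25]

Iteration 1:
  c_1 = (-3.040000 + 0.250000)/2 = -1.395000
  f(c_1) = f(-1.395000) = 5.314270
  f(a) × f(c) < 0, new interval: [-3.040000, -1.395000]
Iteration 2:
  c_2 = (-3.040000 + (-1.395000))/2 = -2.217500
  f(c_2) = f(-2.217500) = -1.733933
  f(a) × f(c) ≥ 0, new interval: [-2.217500, -1.395000]

After 2 iteration(s), the approximation is c_2 = -2.217500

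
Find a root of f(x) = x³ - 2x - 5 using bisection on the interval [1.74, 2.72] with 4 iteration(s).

f(x) = x³ - 2x - 5
Initial interval: [1.74, 2.72]

Iteration 1:
  c_1 = (1.740000 + 2.720000)/2 = 2.230000
  f(c_1) = f(2.230000) = 1.629567
  f(a) × f(c) < 0, new interval: [1.740000, 2.230000]
Iteration 2:
  c_2 = (1.740000 + 2.230000)/2 = 1.985000
  f(c_2) = f(1.985000) = -1.148653
  f(a) × f(c) ≥ 0, new interval: [1.985000, 2.230000]
Iteration 3:
  c_3 = (1.985000 + 2.230000)/2 = 2.107500
  f(c_3) = f(2.107500) = 0.145580
  f(a) × f(c) < 0, new interval: [1.985000, 2.107500]
Iteration 4:
  c_4 = (1.985000 + 2.107500)/2 = 2.046250
  f(c_4) = f(2.046250) = -0.524567
  f(a) × f(c) ≥ 0, new interval: [2.046250, 2.107500]

After 4 iteration(s), the approximation is c_4 = 2.046250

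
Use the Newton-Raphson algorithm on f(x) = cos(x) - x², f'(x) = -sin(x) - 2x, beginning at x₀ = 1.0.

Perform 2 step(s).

f(x) = cos(x) - x²
f'(x) = -sin(x) - 2x
x₀ = 1.0

Newton-Raphson formula: x_{n+1} = x_n - f(x_n)/f'(x_n)

Iteration 1:
  f(1.000000) = -0.459698
  f'(1.000000) = -2.841471
  x_1 = 1.000000 - (-0.459698)/(-2.841471) = 0.838218
Iteration 2:
  f(0.838218) = -0.033822
  f'(0.838218) = -2.419890
  x_2 = 0.838218 - (-0.033822)/(-2.419890) = 0.824242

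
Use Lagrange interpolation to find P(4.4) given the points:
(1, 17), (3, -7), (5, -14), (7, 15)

Lagrange interpolation formula:
P(x) = Σ yᵢ × Lᵢ(x)
where Lᵢ(x) = Π_{j≠i} (x - xⱼ)/(xᵢ - xⱼ)

L_0(4.4) = (4.4 - 3)/(1 - 3) × (4.4 - 5)/(1 - 5) × (4.4 - 7)/(1 - 7) = -0.045500
L_1(4.4) = (4.4 - 1)/(3 - 1) × (4.4 - 5)/(3 - 5) × (4.4 - 7)/(3 - 7) = 0.331500
L_2(4.4) = (4.4 - 1)/(5 - 1) × (4.4 - 3)/(5 - 3) × (4.4 - 7)/(5 - 7) = 0.773500
L_3(4.4) = (4.4 - 1)/(7 - 1) × (4.4 - 3)/(7 - 3) × (4.4 - 5)/(7 - 5) = -0.059500

P(4.4) = 17×L_0(4.4) + (-7)×L_1(4.4) + (-14)×L_2(4.4) + 15×L_3(4.4)
P(4.4) = -14.815500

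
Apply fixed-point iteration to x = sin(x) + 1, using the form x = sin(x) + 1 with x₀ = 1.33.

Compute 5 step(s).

Equation: x = sin(x) + 1
Fixed-point form: x = sin(x) + 1
x₀ = 1.33

x_1 = g(1.330000) = 1.971148
x_2 = g(1.971148) = 1.920924
x_3 = g(1.920924) = 1.939329
x_4 = g(1.939329) = 1.932857
x_5 = g(1.932857) = 1.935169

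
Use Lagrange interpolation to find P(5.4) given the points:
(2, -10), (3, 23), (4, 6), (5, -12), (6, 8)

Lagrange interpolation formula:
P(x) = Σ yᵢ × Lᵢ(x)
where Lᵢ(x) = Π_{j≠i} (x - xⱼ)/(xᵢ - xⱼ)

L_0(5.4) = (5.4 - 3)/(2 - 3) × (5.4 - 4)/(2 - 4) × (5.4 - 5)/(2 - 5) × (5.4 - 6)/(2 - 6) = -0.033600
L_1(5.4) = (5.4 - 2)/(3 - 2) × (5.4 - 4)/(3 - 4) × (5.4 - 5)/(3 - 5) × (5.4 - 6)/(3 - 6) = 0.190400
L_2(5.4) = (5.4 - 2)/(4 - 2) × (5.4 - 3)/(4 - 3) × (5.4 - 5)/(4 - 5) × (5.4 - 6)/(4 - 6) = -0.489600
L_3(5.4) = (5.4 - 2)/(5 - 2) × (5.4 - 3)/(5 - 3) × (5.4 - 4)/(5 - 4) × (5.4 - 6)/(5 - 6) = 1.142400
L_4(5.4) = (5.4 - 2)/(6 - 2) × (5.4 - 3)/(6 - 3) × (5.4 - 4)/(6 - 4) × (5.4 - 5)/(6 - 5) = 0.190400

P(5.4) = (-10)×L_0(5.4) + 23×L_1(5.4) + 6×L_2(5.4) + (-12)×L_3(5.4) + 8×L_4(5.4)
P(5.4) = -10.408000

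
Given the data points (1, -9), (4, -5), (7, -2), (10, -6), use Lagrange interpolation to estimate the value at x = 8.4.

Lagrange interpolation formula:
P(x) = Σ yᵢ × Lᵢ(x)
where Lᵢ(x) = Π_{j≠i} (x - xⱼ)/(xᵢ - xⱼ)

L_0(8.4) = (8.4 - 4)/(1 - 4) × (8.4 - 7)/(1 - 7) × (8.4 - 10)/(1 - 10) = 0.060840
L_1(8.4) = (8.4 - 1)/(4 - 1) × (8.4 - 7)/(4 - 7) × (8.4 - 10)/(4 - 10) = -0.306963
L_2(8.4) = (8.4 - 1)/(7 - 1) × (8.4 - 4)/(7 - 4) × (8.4 - 10)/(7 - 10) = 0.964741
L_3(8.4) = (8.4 - 1)/(10 - 1) × (8.4 - 4)/(10 - 4) × (8.4 - 7)/(10 - 7) = 0.281383

P(8.4) = (-9)×L_0(8.4) + (-5)×L_1(8.4) + (-2)×L_2(8.4) + (-6)×L_3(8.4)
P(8.4) = -2.630519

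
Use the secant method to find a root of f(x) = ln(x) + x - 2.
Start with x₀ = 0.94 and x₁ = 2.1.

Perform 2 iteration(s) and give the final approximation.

f(x) = ln(x) + x - 2
x₀ = 0.94, x₁ = 2.1

Secant formula: x_{n+1} = x_n - f(x_n)(x_n - x_{n-1})/(f(x_n) - f(x_{n-1}))

Iteration 1:
  f(0.940000) = -1.121875
  f(2.100000) = 0.841937
  x_2 = 2.100000 - 0.841937×(2.100000 - 0.940000)/(0.841937 - (-1.121875))
       = 1.602678
Iteration 2:
  f(2.100000) = 0.841937
  f(1.602678) = 0.074354
  x_3 = 1.602678 - 0.074354×(1.602678 - 2.100000)/(0.074354 - 0.841937)
       = 1.554504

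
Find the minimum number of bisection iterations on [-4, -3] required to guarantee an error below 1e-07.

We need (b-a)/2^n ≤ 1e-07
(-3 - (-4))/2^n ≤ 1e-07
1/2^n ≤ 1e-07
2^n ≥ 10000000
n ≥ log₂(10000000) = 23.25
n ≥ 24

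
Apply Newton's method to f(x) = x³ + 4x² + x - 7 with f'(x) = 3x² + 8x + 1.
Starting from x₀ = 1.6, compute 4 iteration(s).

f(x) = x³ + 4x² + x - 7
f'(x) = 3x² + 8x + 1
x₀ = 1.6

Newton-Raphson formula: x_{n+1} = x_n - f(x_n)/f'(x_n)

Iteration 1:
  f(1.600000) = 8.936000
  f'(1.600000) = 21.480000
  x_1 = 1.600000 - 8.936000/21.480000 = 1.183985
Iteration 2:
  f(1.183985) = 1.451003
  f'(1.183985) = 14.677343
  x_2 = 1.183985 - 1.451003/14.677343 = 1.085125
Iteration 3:
  f(1.085125) = 0.072841
  f'(1.085125) = 13.213490
  x_3 = 1.085125 - 0.072841/13.213490 = 1.079612
Iteration 4:
  f(1.079612) = 0.000220
  f'(1.079612) = 13.133588
  x_4 = 1.079612 - 0.000220/13.133588 = 1.079596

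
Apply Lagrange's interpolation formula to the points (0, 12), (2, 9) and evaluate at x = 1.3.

Lagrange interpolation formula:
P(x) = Σ yᵢ × Lᵢ(x)
where Lᵢ(x) = Π_{j≠i} (x - xⱼ)/(xᵢ - xⱼ)

L_0(1.3) = (1.3 - 2)/(0 - 2) = 0.350000
L_1(1.3) = (1.3 - 0)/(2 - 0) = 0.650000

P(1.3) = 12×L_0(1.3) + 9×L_1(1.3)
P(1.3) = 10.050000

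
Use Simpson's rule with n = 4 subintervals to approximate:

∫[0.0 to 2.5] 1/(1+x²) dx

f(x) = 1/(1+x²)
a = 0.0, b = 2.5, n = 4
h = (b - a)/n = 0.625000

Simpson's rule: (h/3)[f(x₀) + 4f(x₁) + 2f(x₂) + ... + f(xₙ)]

x_0 = 0.0000, f(x_0) = 1.000000, coefficient = 1
x_1 = 0.6250, f(x_1) = 0.719101, coefficient = 4
x_2 = 1.2500, f(x_2) = 0.390244, coefficient = 2
x_3 = 1.8750, f(x_3) = 0.221453, coefficient = 4
x_4 = 2.5000, f(x_4) = 0.137931, coefficient = 1

I ≈ (0.625000/3) × 5.680636 = 1.183466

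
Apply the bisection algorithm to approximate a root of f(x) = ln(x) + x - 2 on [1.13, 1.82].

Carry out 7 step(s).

f(x) = ln(x) + x - 2
Initial interval: [1.13, 1.82]

Iteration 1:
  c_1 = (1.130000 + 1.820000)/2 = 1.475000
  f(c_1) = f(1.475000) = -0.136342
  f(a) × f(c) ≥ 0, new interval: [1.475000, 1.820000]
Iteration 2:
  c_2 = (1.475000 + 1.820000)/2 = 1.647500
  f(c_2) = f(1.647500) = 0.146759
  f(a) × f(c) < 0, new interval: [1.475000, 1.647500]
Iteration 3:
  c_3 = (1.475000 + 1.647500)/2 = 1.561250
  f(c_3) = f(1.561250) = 0.006737
  f(a) × f(c) < 0, new interval: [1.475000, 1.561250]
Iteration 4:
  c_4 = (1.475000 + 1.561250)/2 = 1.518125
  f(c_4) = f(1.518125) = -0.064399
  f(a) × f(c) ≥ 0, new interval: [1.518125, 1.561250]
Iteration 5:
  c_5 = (1.518125 + 1.561250)/2 = 1.539687
  f(c_5) = f(1.539687) = -0.028733
  f(a) × f(c) ≥ 0, new interval: [1.539687, 1.561250]
Iteration 6:
  c_6 = (1.539687 + 1.561250)/2 = 1.550469
  f(c_6) = f(1.550469) = -0.010974
  f(a) × f(c) ≥ 0, new interval: [1.550469, 1.561250]
Iteration 7:
  c_7 = (1.550469 + 1.561250)/2 = 1.555859
  f(c_7) = f(1.555859) = -0.002113
  f(a) × f(c) ≥ 0, new interval: [1.555859, 1.561250]

After 7 iteration(s), the approximation is c_7 = 1.555859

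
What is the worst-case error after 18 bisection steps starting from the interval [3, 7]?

Bisection error bound: |error| ≤ (b-a)/2^n
|error| ≤ (7 - 3)/2^18 = 4/2^18
|error| ≤ 0.0000152588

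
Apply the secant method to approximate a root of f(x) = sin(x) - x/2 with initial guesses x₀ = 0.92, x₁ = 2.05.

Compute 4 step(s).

f(x) = sin(x) - x/2
x₀ = 0.92, x₁ = 2.05

Secant formula: x_{n+1} = x_n - f(x_n)(x_n - x_{n-1})/(f(x_n) - f(x_{n-1}))

Iteration 1:
  f(0.920000) = 0.335602
  f(2.050000) = -0.137638
  x_2 = 2.050000 - (-0.137638)×(2.050000 - 0.920000)/(-0.137638 - 0.335602)
       = 1.721349
Iteration 2:
  f(2.050000) = -0.137638
  f(1.721349) = 0.128014
  x_3 = 1.721349 - 0.128014×(1.721349 - 2.050000)/(0.128014 - (-0.137638))
       = 1.879721
Iteration 3:
  f(1.721349) = 0.128014
  f(1.879721) = 0.012800
  x_4 = 1.879721 - 0.012800×(1.879721 - 1.721349)/(0.012800 - 0.128014)
       = 1.897317
Iteration 4:
  f(1.879721) = 0.012800
  f(1.897317) = -0.001494
  x_5 = 1.897317 - (-0.001494)×(1.897317 - 1.879721)/(-0.001494 - 0.012800)
       = 1.895477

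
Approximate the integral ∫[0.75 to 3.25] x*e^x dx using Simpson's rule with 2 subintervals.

f(x) = x*e^x
a = 0.75, b = 3.25, n = 2
h = (b - a)/n = 1.250000

Simpson's rule: (h/3)[f(x₀) + 4f(x₁) + 2f(x₂) + ... + f(xₙ)]

x_0 = 0.7500, f(x_0) = 1.587750, coefficient = 1
x_1 = 2.0000, f(x_1) = 14.778112, coefficient = 4
x_2 = 3.2500, f(x_2) = 83.818605, coefficient = 1

I ≈ (1.250000/3) × 144.518804 = 60.216168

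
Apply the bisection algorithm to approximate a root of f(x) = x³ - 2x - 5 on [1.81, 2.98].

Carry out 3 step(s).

f(x) = x³ - 2x - 5
Initial interval: [1.81, 2.98]

Iteration 1:
  c_1 = (1.810000 + 2.980000)/2 = 2.395000
  f(c_1) = f(2.395000) = 3.947780
  f(a) × f(c) < 0, new interval: [1.810000, 2.395000]
Iteration 2:
  c_2 = (1.810000 + 2.395000)/2 = 2.102500
  f(c_2) = f(2.102500) = 0.089114
  f(a) × f(c) < 0, new interval: [1.810000, 2.102500]
Iteration 3:
  c_3 = (1.810000 + 2.102500)/2 = 1.956250
  f(c_3) = f(1.956250) = -1.426099
  f(a) × f(c) ≥ 0, new interval: [1.956250, 2.102500]

After 3 iteration(s), the approximation is c_3 = 1.956250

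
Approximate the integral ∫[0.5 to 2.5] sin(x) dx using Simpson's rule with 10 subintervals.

f(x) = sin(x)
a = 0.5, b = 2.5, n = 10
h = (b - a)/n = 0.200000

Simpson's rule: (h/3)[f(x₀) + 4f(x₁) + 2f(x₂) + ... + f(xₙ)]

x_0 = 0.5000, f(x_0) = 0.479426, coefficient = 1
x_1 = 0.7000, f(x_1) = 0.644218, coefficient = 4
x_2 = 0.9000, f(x_2) = 0.783327, coefficient = 2
x_3 = 1.1000, f(x_3) = 0.891207, coefficient = 4
x_4 = 1.3000, f(x_4) = 0.963558, coefficient = 2
x_5 = 1.5000, f(x_5) = 0.997495, coefficient = 4
x_6 = 1.7000, f(x_6) = 0.991665, coefficient = 2
x_7 = 1.9000, f(x_7) = 0.946300, coefficient = 4
x_8 = 2.1000, f(x_8) = 0.863209, coefficient = 2
x_9 = 2.3000, f(x_9) = 0.745705, coefficient = 4
x_10 = 2.5000, f(x_10) = 0.598472, coefficient = 1

I ≈ (0.200000/3) × 25.181118 = 1.678741
Exact value: 1.678726
Error: 0.000015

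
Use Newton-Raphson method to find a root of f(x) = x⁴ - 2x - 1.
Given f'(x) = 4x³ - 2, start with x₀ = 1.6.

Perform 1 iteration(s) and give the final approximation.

f(x) = x⁴ - 2x - 1
f'(x) = 4x³ - 2
x₀ = 1.6

Newton-Raphson formula: x_{n+1} = x_n - f(x_n)/f'(x_n)

Iteration 1:
  f(1.600000) = 2.353600
  f'(1.600000) = 14.384000
  x_1 = 1.600000 - 2.353600/14.384000 = 1.436374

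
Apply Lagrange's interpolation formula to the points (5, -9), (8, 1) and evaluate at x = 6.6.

Lagrange interpolation formula:
P(x) = Σ yᵢ × Lᵢ(x)
where Lᵢ(x) = Π_{j≠i} (x - xⱼ)/(xᵢ - xⱼ)

L_0(6.6) = (6.6 - 8)/(5 - 8) = 0.466667
L_1(6.6) = (6.6 - 5)/(8 - 5) = 0.533333

P(6.6) = (-9)×L_0(6.6) + 1×L_1(6.6)
P(6.6) = -3.666667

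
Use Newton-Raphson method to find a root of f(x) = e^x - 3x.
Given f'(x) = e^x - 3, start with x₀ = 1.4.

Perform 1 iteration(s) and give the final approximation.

f(x) = e^x - 3x
f'(x) = e^x - 3
x₀ = 1.4

Newton-Raphson formula: x_{n+1} = x_n - f(x_n)/f'(x_n)

Iteration 1:
  f(1.400000) = -0.144800
  f'(1.400000) = 1.055200
  x_1 = 1.400000 - (-0.144800)/1.055200 = 1.537225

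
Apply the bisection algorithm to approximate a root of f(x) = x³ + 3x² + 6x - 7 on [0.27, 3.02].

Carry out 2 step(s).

f(x) = x³ + 3x² + 6x - 7
Initial interval: [0.27, 3.02]

Iteration 1:
  c_1 = (0.270000 + 3.020000)/2 = 1.645000
  f(c_1) = f(1.645000) = 15.439486
  f(a) × f(c) < 0, new interval: [0.270000, 1.645000]
Iteration 2:
  c_2 = (0.270000 + 1.645000)/2 = 0.957500
  f(c_2) = f(0.957500) = 2.373261
  f(a) × f(c) < 0, new interval: [0.270000, 0.957500]

After 2 iteration(s), the approximation is c_2 = 0.957500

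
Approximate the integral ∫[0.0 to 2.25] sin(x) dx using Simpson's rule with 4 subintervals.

f(x) = sin(x)
a = 0.0, b = 2.25, n = 4
h = (b - a)/n = 0.562500

Simpson's rule: (h/3)[f(x₀) + 4f(x₁) + 2f(x₂) + ... + f(xₙ)]

x_0 = 0.0000, f(x_0) = 0.000000, coefficient = 1
x_1 = 0.5625, f(x_1) = 0.533303, coefficient = 4
x_2 = 1.1250, f(x_2) = 0.902268, coefficient = 2
x_3 = 1.6875, f(x_3) = 0.993198, coefficient = 4
x_4 = 2.2500, f(x_4) = 0.778073, coefficient = 1

I ≈ (0.562500/3) × 8.688610 = 1.629114
Exact value: 1.628174
Error: 0.000941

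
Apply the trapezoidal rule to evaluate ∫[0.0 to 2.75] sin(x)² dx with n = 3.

f(x) = sin(x)²
a = 0.0, b = 2.75, n = 3
h = (b - a)/n = 0.916667

Trapezoidal rule: (h/2)[f(x₀) + 2f(x₁) + 2f(x₂) + ... + f(xₙ)]

x_0 = 0.0000, f(x_0) = 0.000000, coefficient = 1
x_1 = 0.9167, f(x_1) = 0.629766, coefficient = 2
x_2 = 1.8333, f(x_2) = 0.932643, coefficient = 2
x_3 = 2.7500, f(x_3) = 0.145665, coefficient = 1

I ≈ (0.916667/2) × 3.270483 = 1.498972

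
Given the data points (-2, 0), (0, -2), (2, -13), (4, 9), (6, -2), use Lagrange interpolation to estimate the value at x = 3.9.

Lagrange interpolation formula:
P(x) = Σ yᵢ × Lᵢ(x)
where Lᵢ(x) = Π_{j≠i} (x - xⱼ)/(xᵢ - xⱼ)

L_0(3.9) = (3.9 - 0)/(-2 - 0) × (3.9 - 2)/(-2 - 2) × (3.9 - 4)/(-2 - 4) × (3.9 - 6)/(-2 - 6) = 0.004052
L_1(3.9) = (3.9 - (-2))/(0 - (-2)) × (3.9 - 2)/(0 - 2) × (3.9 - 4)/(0 - 4) × (3.9 - 6)/(0 - 6) = -0.024522
L_2(3.9) = (3.9 - (-2))/(2 - (-2)) × (3.9 - 0)/(2 - 0) × (3.9 - 4)/(2 - 4) × (3.9 - 6)/(2 - 6) = 0.075502
L_3(3.9) = (3.9 - (-2))/(4 - (-2)) × (3.9 - 0)/(4 - 0) × (3.9 - 2)/(4 - 2) × (3.9 - 6)/(4 - 6) = 0.956353
L_4(3.9) = (3.9 - (-2))/(6 - (-2)) × (3.9 - 0)/(6 - 0) × (3.9 - 2)/(6 - 2) × (3.9 - 4)/(6 - 4) = -0.011385

P(3.9) = 0×L_0(3.9) + (-2)×L_1(3.9) + (-13)×L_2(3.9) + 9×L_3(3.9) + (-2)×L_4(3.9)
P(3.9) = 7.697472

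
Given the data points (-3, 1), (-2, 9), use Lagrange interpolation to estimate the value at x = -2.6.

Lagrange interpolation formula:
P(x) = Σ yᵢ × Lᵢ(x)
where Lᵢ(x) = Π_{j≠i} (x - xⱼ)/(xᵢ - xⱼ)

L_0(-2.6) = (-2.6 - (-2))/(-3 - (-2)) = 0.600000
L_1(-2.6) = (-2.6 - (-3))/(-2 - (-3)) = 0.400000

P(-2.6) = 1×L_0(-2.6) + 9×L_1(-2.6)
P(-2.6) = 4.200000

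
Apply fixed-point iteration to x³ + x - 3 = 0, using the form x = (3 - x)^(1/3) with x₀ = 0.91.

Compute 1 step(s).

Equation: x³ + x - 3 = 0
Fixed-point form: x = (3 - x)^(1/3)
x₀ = 0.91

x_1 = g(0.910000) = 1.278543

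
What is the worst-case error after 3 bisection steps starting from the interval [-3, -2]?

Bisection error bound: |error| ≤ (b-a)/2^n
|error| ≤ (-2 - (-3))/2^3 = 1/2^3
|error| ≤ 0.1250000000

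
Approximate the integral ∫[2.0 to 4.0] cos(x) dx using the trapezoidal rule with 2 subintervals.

f(x) = cos(x)
a = 2.0, b = 4.0, n = 2
h = (b - a)/n = 1.000000

Trapezoidal rule: (h/2)[f(x₀) + 2f(x₁) + 2f(x₂) + ... + f(xₙ)]

x_0 = 2.0000, f(x_0) = -0.416147, coefficient = 1
x_1 = 3.0000, f(x_1) = -0.989992, coefficient = 2
x_2 = 4.0000, f(x_2) = -0.653644, coefficient = 1

I ≈ (1.000000/2) × -3.049775 = -1.524888
Exact value: -1.666100
Error: 0.141212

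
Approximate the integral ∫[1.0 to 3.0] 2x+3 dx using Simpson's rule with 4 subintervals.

f(x) = 2x+3
a = 1.0, b = 3.0, n = 4
h = (b - a)/n = 0.500000

Simpson's rule: (h/3)[f(x₀) + 4f(x₁) + 2f(x₂) + ... + f(xₙ)]

x_0 = 1.0000, f(x_0) = 5.000000, coefficient = 1
x_1 = 1.5000, f(x_1) = 6.000000, coefficient = 4
x_2 = 2.0000, f(x_2) = 7.000000, coefficient = 2
x_3 = 2.5000, f(x_3) = 8.000000, coefficient = 4
x_4 = 3.0000, f(x_4) = 9.000000, coefficient = 1

I ≈ (0.500000/3) × 84.000000 = 14.000000
Exact value: 14.000000
Error: 0.000000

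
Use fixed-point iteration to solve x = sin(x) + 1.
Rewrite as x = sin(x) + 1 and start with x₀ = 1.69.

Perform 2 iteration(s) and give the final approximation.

Equation: x = sin(x) + 1
Fixed-point form: x = sin(x) + 1
x₀ = 1.69

x_1 = g(1.690000) = 1.992904
x_2 = g(1.992904) = 1.912228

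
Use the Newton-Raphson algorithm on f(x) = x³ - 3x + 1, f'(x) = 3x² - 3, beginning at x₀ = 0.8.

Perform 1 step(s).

f(x) = x³ - 3x + 1
f'(x) = 3x² - 3
x₀ = 0.8

Newton-Raphson formula: x_{n+1} = x_n - f(x_n)/f'(x_n)

Iteration 1:
  f(0.800000) = -0.888000
  f'(0.800000) = -1.080000
  x_1 = 0.800000 - (-0.888000)/(-1.080000) = -0.022222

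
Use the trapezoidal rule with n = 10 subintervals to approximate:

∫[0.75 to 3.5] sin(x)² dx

f(x) = sin(x)²
a = 0.75, b = 3.5, n = 10
h = (b - a)/n = 0.275000

Trapezoidal rule: (h/2)[f(x₀) + 2f(x₁) + 2f(x₂) + ... + f(xₙ)]

x_0 = 0.7500, f(x_0) = 0.464631, coefficient = 1
x_1 = 1.0250, f(x_1) = 0.730536, coefficient = 2
x_2 = 1.3000, f(x_2) = 0.928444, coefficient = 2
x_3 = 1.5750, f(x_3) = 0.999982, coefficient = 2
x_4 = 1.8500, f(x_4) = 0.924050, coefficient = 2
x_5 = 2.1250, f(x_5) = 0.723044, coefficient = 2
x_6 = 2.4000, f(x_6) = 0.456251, coefficient = 2
x_7 = 2.6750, f(x_7) = 0.202361, coefficient = 2
x_8 = 2.9500, f(x_8) = 0.036261, coefficient = 2
x_9 = 3.2250, f(x_9) = 0.006941, coefficient = 2
x_10 = 3.5000, f(x_10) = 0.123049, coefficient = 1

I ≈ (0.275000/2) × 10.603420 = 1.457970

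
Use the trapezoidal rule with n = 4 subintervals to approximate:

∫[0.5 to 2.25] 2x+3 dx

f(x) = 2x+3
a = 0.5, b = 2.25, n = 4
h = (b - a)/n = 0.437500

Trapezoidal rule: (h/2)[f(x₀) + 2f(x₁) + 2f(x₂) + ... + f(xₙ)]

x_0 = 0.5000, f(x_0) = 4.000000, coefficient = 1
x_1 = 0.9375, f(x_1) = 4.875000, coefficient = 2
x_2 = 1.3750, f(x_2) = 5.750000, coefficient = 2
x_3 = 1.8125, f(x_3) = 6.625000, coefficient = 2
x_4 = 2.2500, f(x_4) = 7.500000, coefficient = 1

I ≈ (0.437500/2) × 46.000000 = 10.062500
Exact value: 10.062500
Error: 0.000000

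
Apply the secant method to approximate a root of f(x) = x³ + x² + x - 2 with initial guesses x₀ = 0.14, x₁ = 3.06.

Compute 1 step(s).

f(x) = x³ + x² + x - 2
x₀ = 0.14, x₁ = 3.06

Secant formula: x_{n+1} = x_n - f(x_n)(x_n - x_{n-1})/(f(x_n) - f(x_{n-1}))

Iteration 1:
  f(0.140000) = -1.837656
  f(3.060000) = 39.076216
  x_2 = 3.060000 - 39.076216×(3.060000 - 0.140000)/(39.076216 - (-1.837656))
       = 0.271152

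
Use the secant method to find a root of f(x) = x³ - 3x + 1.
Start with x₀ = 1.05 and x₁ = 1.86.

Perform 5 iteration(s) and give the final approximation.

f(x) = x³ - 3x + 1
x₀ = 1.05, x₁ = 1.86

Secant formula: x_{n+1} = x_n - f(x_n)(x_n - x_{n-1})/(f(x_n) - f(x_{n-1}))

Iteration 1:
  f(1.050000) = -0.992375
  f(1.860000) = 1.854856
  x_2 = 1.860000 - 1.854856×(1.860000 - 1.050000)/(1.854856 - (-0.992375))
       = 1.332318
Iteration 2:
  f(1.860000) = 1.854856
  f(1.332318) = -0.631995
  x_3 = 1.332318 - (-0.631995)×(1.332318 - 1.860000)/(-0.631995 - 1.854856)
       = 1.466420
Iteration 3:
  f(1.332318) = -0.631995
  f(1.466420) = -0.245888
  x_4 = 1.466420 - (-0.245888)×(1.466420 - 1.332318)/(-0.245888 - (-0.631995))
       = 1.551822
Iteration 4:
  f(1.466420) = -0.245888
  f(1.551822) = 0.081556
  x_5 = 1.551822 - 0.081556×(1.551822 - 1.466420)/(0.081556 - (-0.245888))
       = 1.530551
Iteration 5:
  f(1.551822) = 0.081556
  f(1.530551) = -0.006205
  x_6 = 1.530551 - (-0.006205)×(1.530551 - 1.551822)/(-0.006205 - 0.081556)
       = 1.532055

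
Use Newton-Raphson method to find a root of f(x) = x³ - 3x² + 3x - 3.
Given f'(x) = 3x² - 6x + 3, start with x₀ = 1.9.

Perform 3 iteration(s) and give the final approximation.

f(x) = x³ - 3x² + 3x - 3
f'(x) = 3x² - 6x + 3
x₀ = 1.9

Newton-Raphson formula: x_{n+1} = x_n - f(x_n)/f'(x_n)

Iteration 1:
  f(1.900000) = -1.271000
  f'(1.900000) = 2.430000
  x_1 = 1.900000 - (-1.271000)/2.430000 = 2.423045
Iteration 2:
  f(2.423045) = 0.881749
  f'(2.423045) = 6.075173
  x_2 = 2.423045 - 0.881749/6.075173 = 2.277906
Iteration 3:
  f(2.277906) = 0.086874
  f'(2.277906) = 4.899128
  x_3 = 2.277906 - 0.086874/4.899128 = 2.260173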